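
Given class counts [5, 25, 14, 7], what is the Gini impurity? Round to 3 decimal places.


Total = 51. Proportions: 5/51, 25/51, 14/51, 7/51. sum(p_i^2) = 0.3441. Gini = 1 - 0.3441 = 0.6559, which rounds to 0.656.

0.656


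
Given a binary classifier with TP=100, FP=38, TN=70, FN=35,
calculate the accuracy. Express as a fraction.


Accuracy = (TP + TN) / (TP + TN + FP + FN) = (100 + 70) / 243 = 170/243.

170/243


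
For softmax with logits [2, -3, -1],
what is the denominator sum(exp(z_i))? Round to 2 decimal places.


Denom = e^2=7.3891 + e^-3=0.0498 + e^-1=0.3679. Sum = 7.8068, which rounds to 7.81.

7.81


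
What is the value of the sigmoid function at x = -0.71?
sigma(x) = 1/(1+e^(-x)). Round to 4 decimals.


sigma(-0.71) = 1/(1+e^(0.71)) = 1/(1+2.033991) = 1/3.033991 = 0.3296.

0.3296


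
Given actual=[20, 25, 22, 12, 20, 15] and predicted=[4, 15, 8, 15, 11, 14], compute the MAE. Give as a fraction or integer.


MAE = (1/6) * (|20-4|=16 + |25-15|=10 + |22-8|=14 + |12-15|=3 + |20-11|=9 + |15-14|=1). Sum = 53. MAE = 53/6.

53/6


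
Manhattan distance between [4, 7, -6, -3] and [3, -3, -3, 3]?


d = sum of absolute differences: |4-3|=1 + |7--3|=10 + |-6--3|=3 + |-3-3|=6 = 20.

20


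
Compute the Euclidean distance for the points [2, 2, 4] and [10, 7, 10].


d = sqrt(sum of squared differences). (2-10)^2=64, (2-7)^2=25, (4-10)^2=36. Sum = 125.

sqrt(125)


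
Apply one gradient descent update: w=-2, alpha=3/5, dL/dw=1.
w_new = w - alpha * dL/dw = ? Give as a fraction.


w_new = -2 - 3/5 * 1 = -2 - 3/5 = -13/5.

-13/5


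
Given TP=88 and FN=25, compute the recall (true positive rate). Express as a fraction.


Recall = TP / (TP + FN) = 88 / 113 = 88/113.

88/113


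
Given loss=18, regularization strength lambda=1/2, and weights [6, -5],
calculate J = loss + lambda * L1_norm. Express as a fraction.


L1 norm = sum(|w|) = 11. J = 18 + 1/2 * 11 = 47/2.

47/2


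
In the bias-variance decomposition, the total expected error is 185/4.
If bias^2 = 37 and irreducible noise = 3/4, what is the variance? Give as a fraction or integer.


Total error = bias^2 + variance + irreducible noise. So variance = 185/4 - 37 - 3/4 = 17/2.

17/2


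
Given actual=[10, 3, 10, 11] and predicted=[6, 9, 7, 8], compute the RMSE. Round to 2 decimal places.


MSE = 17.5000. RMSE = sqrt(17.5000) = 4.18.

4.18


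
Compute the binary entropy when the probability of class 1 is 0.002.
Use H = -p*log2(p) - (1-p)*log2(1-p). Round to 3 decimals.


H = -0.002*log2(0.002) - 0.998*log2(0.998) = 0.021.

0.021


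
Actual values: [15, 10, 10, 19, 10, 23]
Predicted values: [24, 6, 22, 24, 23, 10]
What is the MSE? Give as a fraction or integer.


MSE = (1/6) * ((15-24)^2=81 + (10-6)^2=16 + (10-22)^2=144 + (19-24)^2=25 + (10-23)^2=169 + (23-10)^2=169). Sum = 604. MSE = 302/3.

302/3


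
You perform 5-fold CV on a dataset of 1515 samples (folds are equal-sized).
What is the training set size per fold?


Each validation fold has 1515/5 = 303 samples. Training set = 1515 - 303 = 1212.

1212


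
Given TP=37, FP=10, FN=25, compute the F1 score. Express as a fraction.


Precision = 37/47 = 37/47. Recall = 37/62 = 37/62. F1 = 2*P*R/(P+R) = 74/109.

74/109


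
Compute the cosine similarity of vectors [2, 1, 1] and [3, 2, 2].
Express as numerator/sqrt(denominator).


dot = 10. |a|^2 = 6, |b|^2 = 17. cos = 10/sqrt(102).

10/sqrt(102)


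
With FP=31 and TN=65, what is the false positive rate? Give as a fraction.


FPR = FP / (FP + TN) = 31 / 96 = 31/96.

31/96


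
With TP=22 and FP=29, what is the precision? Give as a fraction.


Precision = TP / (TP + FP) = 22 / 51 = 22/51.

22/51


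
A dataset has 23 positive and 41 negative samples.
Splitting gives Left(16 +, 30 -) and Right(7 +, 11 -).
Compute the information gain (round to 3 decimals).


H(parent) = 0.9422. H(left) = 0.9321, H(right) = 0.9641. Weighted = (46/64)*0.9321 + (18/64)*0.9641 = 0.9411. IG = 0.9422 - 0.9411 = 0.0011, which rounds to 0.001.

0.001


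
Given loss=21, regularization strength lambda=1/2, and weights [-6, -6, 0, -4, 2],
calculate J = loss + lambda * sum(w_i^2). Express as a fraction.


L2 sq norm = sum(w^2) = 92. J = 21 + 1/2 * 92 = 67.

67


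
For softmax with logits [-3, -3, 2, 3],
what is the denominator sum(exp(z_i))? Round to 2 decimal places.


Denom = e^-3=0.0498 + e^-3=0.0498 + e^2=7.3891 + e^3=20.0855. Sum = 27.5742, which rounds to 27.57.

27.57


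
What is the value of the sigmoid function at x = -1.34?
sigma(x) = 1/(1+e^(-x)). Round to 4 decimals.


sigma(-1.34) = 1/(1+e^(1.34)) = 1/(1+3.819044) = 1/4.819044 = 0.2075.

0.2075


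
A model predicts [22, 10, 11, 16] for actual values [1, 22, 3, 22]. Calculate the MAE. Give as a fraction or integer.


MAE = (1/4) * (|1-22|=21 + |22-10|=12 + |3-11|=8 + |22-16|=6). Sum = 47. MAE = 47/4.

47/4


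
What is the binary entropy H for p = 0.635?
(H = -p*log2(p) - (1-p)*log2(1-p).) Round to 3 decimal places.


H = -0.635*log2(0.635) - 0.365*log2(0.365) = 0.947.

0.947


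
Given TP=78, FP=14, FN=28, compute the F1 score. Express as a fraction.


Precision = 78/92 = 39/46. Recall = 78/106 = 39/53. F1 = 2*P*R/(P+R) = 26/33.

26/33


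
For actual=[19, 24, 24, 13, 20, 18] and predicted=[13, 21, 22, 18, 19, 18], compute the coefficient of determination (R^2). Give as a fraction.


Mean(y) = 59/3. SS_res = 75. SS_tot = 256/3. R^2 = 1 - 75/(256/3) = 31/256.

31/256


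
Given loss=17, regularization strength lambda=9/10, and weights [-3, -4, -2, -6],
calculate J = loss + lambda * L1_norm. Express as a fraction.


L1 norm = sum(|w|) = 15. J = 17 + 9/10 * 15 = 61/2.

61/2


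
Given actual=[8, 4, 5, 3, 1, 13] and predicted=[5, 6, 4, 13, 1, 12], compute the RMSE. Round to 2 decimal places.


MSE = 19.1667. RMSE = sqrt(19.1667) = 4.38.

4.38


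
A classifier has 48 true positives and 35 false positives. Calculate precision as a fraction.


Precision = TP / (TP + FP) = 48 / 83 = 48/83.

48/83


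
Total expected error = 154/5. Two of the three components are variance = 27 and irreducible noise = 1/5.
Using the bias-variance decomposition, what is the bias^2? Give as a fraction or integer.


Total error = bias^2 + variance + irreducible noise. So bias^2 = 154/5 - 27 - 1/5 = 18/5.

18/5


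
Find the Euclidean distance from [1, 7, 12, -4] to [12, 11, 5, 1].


d = sqrt(sum of squared differences). (1-12)^2=121, (7-11)^2=16, (12-5)^2=49, (-4-1)^2=25. Sum = 211.

sqrt(211)


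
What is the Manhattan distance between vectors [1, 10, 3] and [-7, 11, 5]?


d = sum of absolute differences: |1--7|=8 + |10-11|=1 + |3-5|=2 = 11.

11


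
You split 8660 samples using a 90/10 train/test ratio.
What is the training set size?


Test set = 8660 * 10% = 866. Training set = 8660 - 866 = 7794.

7794


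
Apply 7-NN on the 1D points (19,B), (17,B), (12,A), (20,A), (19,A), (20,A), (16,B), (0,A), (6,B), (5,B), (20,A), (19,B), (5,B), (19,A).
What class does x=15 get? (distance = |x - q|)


Distances: |19-15|=4, |17-15|=2, |12-15|=3, |20-15|=5, |19-15|=4, |20-15|=5, |16-15|=1, |0-15|=15, |6-15|=9, |5-15|=10, |20-15|=5, |19-15|=4, |5-15|=10, |19-15|=4. 7 nearest: (16,B), (17,B), (12,A), (19,A), (19,A), (19,B), (19,B). Counts: {'B': 4, 'A': 3}. Majority class: B.

B


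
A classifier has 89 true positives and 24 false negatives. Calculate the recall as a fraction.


Recall = TP / (TP + FN) = 89 / 113 = 89/113.

89/113


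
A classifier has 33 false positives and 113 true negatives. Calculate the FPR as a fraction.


FPR = FP / (FP + TN) = 33 / 146 = 33/146.

33/146


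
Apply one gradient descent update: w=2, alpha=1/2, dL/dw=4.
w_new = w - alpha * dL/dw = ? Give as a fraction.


w_new = 2 - 1/2 * 4 = 2 - 2 = 0.

0


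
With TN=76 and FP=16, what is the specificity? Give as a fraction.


Specificity = TN / (TN + FP) = 76 / 92 = 19/23.

19/23


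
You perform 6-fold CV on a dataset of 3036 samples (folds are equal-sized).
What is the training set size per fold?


Each validation fold has 3036/6 = 506 samples. Training set = 3036 - 506 = 2530.

2530


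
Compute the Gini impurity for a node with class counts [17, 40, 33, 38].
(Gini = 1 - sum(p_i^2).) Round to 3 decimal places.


Total = 128. Proportions: 17/128, 40/128, 33/128, 38/128. sum(p_i^2) = 0.2699. Gini = 1 - 0.2699 = 0.7301, which rounds to 0.730.

0.730


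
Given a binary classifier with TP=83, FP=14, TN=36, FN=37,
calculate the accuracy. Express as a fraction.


Accuracy = (TP + TN) / (TP + TN + FP + FN) = (83 + 36) / 170 = 7/10.

7/10


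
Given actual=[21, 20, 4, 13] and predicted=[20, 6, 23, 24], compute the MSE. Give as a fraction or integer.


MSE = (1/4) * ((21-20)^2=1 + (20-6)^2=196 + (4-23)^2=361 + (13-24)^2=121). Sum = 679. MSE = 679/4.

679/4


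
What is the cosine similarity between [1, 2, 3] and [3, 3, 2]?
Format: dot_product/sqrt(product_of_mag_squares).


dot = 15. |a|^2 = 14, |b|^2 = 22. cos = 15/sqrt(308).

15/sqrt(308)


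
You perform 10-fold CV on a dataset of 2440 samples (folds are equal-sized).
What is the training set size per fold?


Each validation fold has 2440/10 = 244 samples. Training set = 2440 - 244 = 2196.

2196


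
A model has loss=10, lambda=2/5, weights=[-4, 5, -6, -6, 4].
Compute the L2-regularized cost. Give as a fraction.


L2 sq norm = sum(w^2) = 129. J = 10 + 2/5 * 129 = 308/5.

308/5


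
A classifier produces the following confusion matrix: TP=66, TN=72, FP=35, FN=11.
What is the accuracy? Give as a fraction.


Accuracy = (TP + TN) / (TP + TN + FP + FN) = (66 + 72) / 184 = 3/4.

3/4


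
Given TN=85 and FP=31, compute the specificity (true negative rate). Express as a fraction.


Specificity = TN / (TN + FP) = 85 / 116 = 85/116.

85/116


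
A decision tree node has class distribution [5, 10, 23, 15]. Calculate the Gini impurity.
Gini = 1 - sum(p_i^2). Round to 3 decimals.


Total = 53. Proportions: 5/53, 10/53, 23/53, 15/53. sum(p_i^2) = 0.3129. Gini = 1 - 0.3129 = 0.6871, which rounds to 0.687.

0.687


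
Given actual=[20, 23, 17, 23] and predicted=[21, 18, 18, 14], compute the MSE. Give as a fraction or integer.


MSE = (1/4) * ((20-21)^2=1 + (23-18)^2=25 + (17-18)^2=1 + (23-14)^2=81). Sum = 108. MSE = 27.

27


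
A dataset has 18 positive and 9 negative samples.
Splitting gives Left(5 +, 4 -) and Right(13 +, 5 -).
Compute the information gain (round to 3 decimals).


H(parent) = 0.9183. H(left) = 0.9911, H(right) = 0.8524. Weighted = (9/27)*0.9911 + (18/27)*0.8524 = 0.8986. IG = 0.9183 - 0.8986 = 0.0197, which rounds to 0.020.

0.020


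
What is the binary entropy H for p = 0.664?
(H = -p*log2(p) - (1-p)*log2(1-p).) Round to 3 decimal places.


H = -0.664*log2(0.664) - 0.336*log2(0.336) = 0.921.

0.921


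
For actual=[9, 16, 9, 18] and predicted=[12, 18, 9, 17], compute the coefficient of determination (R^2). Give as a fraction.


Mean(y) = 13. SS_res = 14. SS_tot = 66. R^2 = 1 - 14/(66) = 26/33.

26/33


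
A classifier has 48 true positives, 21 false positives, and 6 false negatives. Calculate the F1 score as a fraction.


Precision = 48/69 = 16/23. Recall = 48/54 = 8/9. F1 = 2*P*R/(P+R) = 32/41.

32/41


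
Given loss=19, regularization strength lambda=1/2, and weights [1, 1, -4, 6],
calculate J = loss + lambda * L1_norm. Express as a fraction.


L1 norm = sum(|w|) = 12. J = 19 + 1/2 * 12 = 25.

25


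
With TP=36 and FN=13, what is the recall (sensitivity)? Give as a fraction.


Recall = TP / (TP + FN) = 36 / 49 = 36/49.

36/49


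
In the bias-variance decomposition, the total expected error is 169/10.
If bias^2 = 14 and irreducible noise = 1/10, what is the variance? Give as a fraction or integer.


Total error = bias^2 + variance + irreducible noise. So variance = 169/10 - 14 - 1/10 = 14/5.

14/5


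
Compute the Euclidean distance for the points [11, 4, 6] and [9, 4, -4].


d = sqrt(sum of squared differences). (11-9)^2=4, (4-4)^2=0, (6--4)^2=100. Sum = 104.

sqrt(104)


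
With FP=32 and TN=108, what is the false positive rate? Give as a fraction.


FPR = FP / (FP + TN) = 32 / 140 = 8/35.

8/35


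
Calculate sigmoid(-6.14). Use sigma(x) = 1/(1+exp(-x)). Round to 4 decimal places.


sigma(-6.14) = 1/(1+e^(6.14)) = 1/(1+464.053571) = 1/465.053571 = 0.0022.

0.0022


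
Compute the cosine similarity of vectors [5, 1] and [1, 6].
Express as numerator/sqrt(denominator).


dot = 11. |a|^2 = 26, |b|^2 = 37. cos = 11/sqrt(962).

11/sqrt(962)


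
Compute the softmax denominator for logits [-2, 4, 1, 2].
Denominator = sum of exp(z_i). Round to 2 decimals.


Denom = e^-2=0.1353 + e^4=54.5982 + e^1=2.7183 + e^2=7.3891. Sum = 64.8409, which rounds to 64.84.

64.84


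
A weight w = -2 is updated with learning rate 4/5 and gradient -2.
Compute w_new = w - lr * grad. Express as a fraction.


w_new = -2 - 4/5 * -2 = -2 - -8/5 = -2/5.

-2/5


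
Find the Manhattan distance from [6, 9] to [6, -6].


d = sum of absolute differences: |6-6|=0 + |9--6|=15 = 15.

15


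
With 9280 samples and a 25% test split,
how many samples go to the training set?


Test set = 9280 * 25% = 2320. Training set = 9280 - 2320 = 6960.

6960


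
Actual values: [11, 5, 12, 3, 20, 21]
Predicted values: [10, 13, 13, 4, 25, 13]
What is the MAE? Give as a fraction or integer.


MAE = (1/6) * (|11-10|=1 + |5-13|=8 + |12-13|=1 + |3-4|=1 + |20-25|=5 + |21-13|=8). Sum = 24. MAE = 4.

4


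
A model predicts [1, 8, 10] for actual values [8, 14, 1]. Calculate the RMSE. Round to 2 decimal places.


MSE = 55.3333. RMSE = sqrt(55.3333) = 7.44.

7.44


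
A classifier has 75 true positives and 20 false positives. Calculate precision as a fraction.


Precision = TP / (TP + FP) = 75 / 95 = 15/19.

15/19


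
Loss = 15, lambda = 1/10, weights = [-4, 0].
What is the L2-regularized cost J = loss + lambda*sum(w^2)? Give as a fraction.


L2 sq norm = sum(w^2) = 16. J = 15 + 1/10 * 16 = 83/5.

83/5


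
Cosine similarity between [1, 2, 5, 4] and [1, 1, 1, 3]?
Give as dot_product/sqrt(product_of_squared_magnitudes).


dot = 20. |a|^2 = 46, |b|^2 = 12. cos = 20/sqrt(552).

20/sqrt(552)


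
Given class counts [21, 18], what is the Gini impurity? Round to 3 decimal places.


Total = 39. Proportions: 21/39, 18/39. sum(p_i^2) = 0.5030. Gini = 1 - 0.5030 = 0.4970, which rounds to 0.497.

0.497


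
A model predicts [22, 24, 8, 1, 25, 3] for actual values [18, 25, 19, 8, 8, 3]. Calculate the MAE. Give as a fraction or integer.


MAE = (1/6) * (|18-22|=4 + |25-24|=1 + |19-8|=11 + |8-1|=7 + |8-25|=17 + |3-3|=0). Sum = 40. MAE = 20/3.

20/3


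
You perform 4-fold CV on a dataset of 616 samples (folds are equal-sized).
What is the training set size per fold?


Each validation fold has 616/4 = 154 samples. Training set = 616 - 154 = 462.

462


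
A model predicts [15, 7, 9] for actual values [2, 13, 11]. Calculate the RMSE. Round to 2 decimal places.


MSE = 69.6667. RMSE = sqrt(69.6667) = 8.35.

8.35


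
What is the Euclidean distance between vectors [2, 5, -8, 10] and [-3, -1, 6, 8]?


d = sqrt(sum of squared differences). (2--3)^2=25, (5--1)^2=36, (-8-6)^2=196, (10-8)^2=4. Sum = 261.

sqrt(261)


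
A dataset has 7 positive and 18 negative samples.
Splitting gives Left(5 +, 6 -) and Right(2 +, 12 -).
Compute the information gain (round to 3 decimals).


H(parent) = 0.8555. H(left) = 0.9940, H(right) = 0.5917. Weighted = (11/25)*0.9940 + (14/25)*0.5917 = 0.7687. IG = 0.8555 - 0.7687 = 0.0868, which rounds to 0.087.

0.087


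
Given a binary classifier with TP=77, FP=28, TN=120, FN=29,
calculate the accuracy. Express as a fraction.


Accuracy = (TP + TN) / (TP + TN + FP + FN) = (77 + 120) / 254 = 197/254.

197/254


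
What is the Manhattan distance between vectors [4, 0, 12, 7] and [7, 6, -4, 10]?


d = sum of absolute differences: |4-7|=3 + |0-6|=6 + |12--4|=16 + |7-10|=3 = 28.

28


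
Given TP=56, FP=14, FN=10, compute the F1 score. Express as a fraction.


Precision = 56/70 = 4/5. Recall = 56/66 = 28/33. F1 = 2*P*R/(P+R) = 14/17.

14/17


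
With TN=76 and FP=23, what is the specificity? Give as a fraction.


Specificity = TN / (TN + FP) = 76 / 99 = 76/99.

76/99


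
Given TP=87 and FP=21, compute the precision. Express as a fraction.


Precision = TP / (TP + FP) = 87 / 108 = 29/36.

29/36


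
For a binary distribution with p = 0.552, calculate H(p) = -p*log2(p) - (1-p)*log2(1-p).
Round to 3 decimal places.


H = -0.552*log2(0.552) - 0.448*log2(0.448) = 0.992.

0.992


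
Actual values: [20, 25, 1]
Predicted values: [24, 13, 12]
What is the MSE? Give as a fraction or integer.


MSE = (1/3) * ((20-24)^2=16 + (25-13)^2=144 + (1-12)^2=121). Sum = 281. MSE = 281/3.

281/3


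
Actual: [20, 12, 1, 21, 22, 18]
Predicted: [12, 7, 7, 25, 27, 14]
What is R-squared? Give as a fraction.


Mean(y) = 47/3. SS_res = 182. SS_tot = 964/3. R^2 = 1 - 182/(964/3) = 209/482.

209/482


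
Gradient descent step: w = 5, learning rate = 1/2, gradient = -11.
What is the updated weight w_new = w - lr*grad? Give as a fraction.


w_new = 5 - 1/2 * -11 = 5 - -11/2 = 21/2.

21/2


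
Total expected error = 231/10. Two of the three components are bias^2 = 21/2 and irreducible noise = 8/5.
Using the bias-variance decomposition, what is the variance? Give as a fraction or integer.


Total error = bias^2 + variance + irreducible noise. So variance = 231/10 - 21/2 - 8/5 = 11.

11


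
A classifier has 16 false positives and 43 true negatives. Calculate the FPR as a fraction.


FPR = FP / (FP + TN) = 16 / 59 = 16/59.

16/59


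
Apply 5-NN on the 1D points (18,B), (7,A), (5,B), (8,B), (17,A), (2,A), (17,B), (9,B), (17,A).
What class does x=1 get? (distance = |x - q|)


Distances: |18-1|=17, |7-1|=6, |5-1|=4, |8-1|=7, |17-1|=16, |2-1|=1, |17-1|=16, |9-1|=8, |17-1|=16. 5 nearest: (2,A), (5,B), (7,A), (8,B), (9,B). Counts: {'A': 2, 'B': 3}. Majority class: B.

B


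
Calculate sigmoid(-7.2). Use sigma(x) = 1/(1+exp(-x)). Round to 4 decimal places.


sigma(-7.2) = 1/(1+e^(7.2)) = 1/(1+1339.430764) = 1/1340.430764 = 0.0007.

0.0007


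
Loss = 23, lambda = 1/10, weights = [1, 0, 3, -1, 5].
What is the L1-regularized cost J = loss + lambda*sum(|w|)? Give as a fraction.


L1 norm = sum(|w|) = 10. J = 23 + 1/10 * 10 = 24.

24


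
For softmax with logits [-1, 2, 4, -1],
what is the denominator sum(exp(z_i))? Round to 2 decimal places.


Denom = e^-1=0.3679 + e^2=7.3891 + e^4=54.5982 + e^-1=0.3679. Sum = 62.7231, which rounds to 62.72.

62.72


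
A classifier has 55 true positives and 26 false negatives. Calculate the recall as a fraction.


Recall = TP / (TP + FN) = 55 / 81 = 55/81.

55/81


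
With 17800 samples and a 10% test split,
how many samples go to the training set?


Test set = 17800 * 10% = 1780. Training set = 17800 - 1780 = 16020.

16020


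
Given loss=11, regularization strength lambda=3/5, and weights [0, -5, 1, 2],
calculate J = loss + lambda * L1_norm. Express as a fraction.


L1 norm = sum(|w|) = 8. J = 11 + 3/5 * 8 = 79/5.

79/5


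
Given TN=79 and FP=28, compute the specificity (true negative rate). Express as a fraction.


Specificity = TN / (TN + FP) = 79 / 107 = 79/107.

79/107


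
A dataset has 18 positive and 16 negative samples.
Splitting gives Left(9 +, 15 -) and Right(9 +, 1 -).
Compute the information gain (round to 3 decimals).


H(parent) = 0.9975. H(left) = 0.9544, H(right) = 0.4690. Weighted = (24/34)*0.9544 + (10/34)*0.4690 = 0.8116. IG = 0.9975 - 0.8116 = 0.1859, which rounds to 0.186.

0.186


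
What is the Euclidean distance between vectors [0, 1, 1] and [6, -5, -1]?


d = sqrt(sum of squared differences). (0-6)^2=36, (1--5)^2=36, (1--1)^2=4. Sum = 76.

sqrt(76)


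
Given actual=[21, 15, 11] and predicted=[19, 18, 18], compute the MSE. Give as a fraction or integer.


MSE = (1/3) * ((21-19)^2=4 + (15-18)^2=9 + (11-18)^2=49). Sum = 62. MSE = 62/3.

62/3


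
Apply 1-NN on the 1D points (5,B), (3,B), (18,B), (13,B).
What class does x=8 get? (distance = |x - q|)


Distances: |5-8|=3, |3-8|=5, |18-8|=10, |13-8|=5. 1 nearest: (5,B). Counts: {'B': 1}. Majority class: B.

B


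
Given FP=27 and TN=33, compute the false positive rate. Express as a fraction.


FPR = FP / (FP + TN) = 27 / 60 = 9/20.

9/20


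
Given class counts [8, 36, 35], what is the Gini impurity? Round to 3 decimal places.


Total = 79. Proportions: 8/79, 36/79, 35/79. sum(p_i^2) = 0.4142. Gini = 1 - 0.4142 = 0.5858, which rounds to 0.586.

0.586


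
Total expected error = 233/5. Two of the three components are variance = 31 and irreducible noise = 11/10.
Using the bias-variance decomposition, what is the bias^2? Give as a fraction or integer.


Total error = bias^2 + variance + irreducible noise. So bias^2 = 233/5 - 31 - 11/10 = 29/2.

29/2


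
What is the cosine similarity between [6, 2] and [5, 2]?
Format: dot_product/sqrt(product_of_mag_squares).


dot = 34. |a|^2 = 40, |b|^2 = 29. cos = 34/sqrt(1160).

34/sqrt(1160)


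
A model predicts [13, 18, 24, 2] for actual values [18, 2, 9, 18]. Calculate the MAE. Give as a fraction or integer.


MAE = (1/4) * (|18-13|=5 + |2-18|=16 + |9-24|=15 + |18-2|=16). Sum = 52. MAE = 13.

13


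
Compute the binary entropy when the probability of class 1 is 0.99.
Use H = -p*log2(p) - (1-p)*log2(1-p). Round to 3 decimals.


H = -0.99*log2(0.99) - 0.01*log2(0.01) = 0.081.

0.081


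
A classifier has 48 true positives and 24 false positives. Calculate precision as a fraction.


Precision = TP / (TP + FP) = 48 / 72 = 2/3.

2/3


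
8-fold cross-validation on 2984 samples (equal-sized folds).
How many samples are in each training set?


Each validation fold has 2984/8 = 373 samples. Training set = 2984 - 373 = 2611.

2611


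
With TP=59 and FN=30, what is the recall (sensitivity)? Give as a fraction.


Recall = TP / (TP + FN) = 59 / 89 = 59/89.

59/89


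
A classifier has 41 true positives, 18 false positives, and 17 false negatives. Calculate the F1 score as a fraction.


Precision = 41/59 = 41/59. Recall = 41/58 = 41/58. F1 = 2*P*R/(P+R) = 82/117.

82/117


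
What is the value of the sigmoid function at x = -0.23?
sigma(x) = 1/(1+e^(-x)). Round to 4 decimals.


sigma(-0.23) = 1/(1+e^(0.23)) = 1/(1+1.258600) = 1/2.258600 = 0.4428.

0.4428


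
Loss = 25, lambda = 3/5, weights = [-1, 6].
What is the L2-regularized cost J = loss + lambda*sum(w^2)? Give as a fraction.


L2 sq norm = sum(w^2) = 37. J = 25 + 3/5 * 37 = 236/5.

236/5


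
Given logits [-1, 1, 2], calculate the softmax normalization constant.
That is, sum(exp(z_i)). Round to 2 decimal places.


Denom = e^-1=0.3679 + e^1=2.7183 + e^2=7.3891. Sum = 10.4753, which rounds to 10.48.

10.48


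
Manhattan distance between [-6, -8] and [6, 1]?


d = sum of absolute differences: |-6-6|=12 + |-8-1|=9 = 21.

21


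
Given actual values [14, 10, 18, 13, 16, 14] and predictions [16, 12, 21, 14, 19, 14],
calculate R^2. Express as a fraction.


Mean(y) = 85/6. SS_res = 27. SS_tot = 221/6. R^2 = 1 - 27/(221/6) = 59/221.

59/221


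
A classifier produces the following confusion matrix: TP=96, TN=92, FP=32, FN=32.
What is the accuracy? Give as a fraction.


Accuracy = (TP + TN) / (TP + TN + FP + FN) = (96 + 92) / 252 = 47/63.

47/63


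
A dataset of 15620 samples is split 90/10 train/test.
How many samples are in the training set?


Test set = 15620 * 10% = 1562. Training set = 15620 - 1562 = 14058.

14058


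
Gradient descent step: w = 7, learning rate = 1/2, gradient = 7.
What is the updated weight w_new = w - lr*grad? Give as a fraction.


w_new = 7 - 1/2 * 7 = 7 - 7/2 = 7/2.

7/2


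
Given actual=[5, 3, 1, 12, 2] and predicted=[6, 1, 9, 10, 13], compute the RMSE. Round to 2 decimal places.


MSE = 38.8000. RMSE = sqrt(38.8000) = 6.23.

6.23


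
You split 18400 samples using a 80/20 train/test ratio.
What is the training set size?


Test set = 18400 * 20% = 3680. Training set = 18400 - 3680 = 14720.

14720


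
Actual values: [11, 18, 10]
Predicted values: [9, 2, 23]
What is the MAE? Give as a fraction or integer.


MAE = (1/3) * (|11-9|=2 + |18-2|=16 + |10-23|=13). Sum = 31. MAE = 31/3.

31/3


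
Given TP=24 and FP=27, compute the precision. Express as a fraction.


Precision = TP / (TP + FP) = 24 / 51 = 8/17.

8/17


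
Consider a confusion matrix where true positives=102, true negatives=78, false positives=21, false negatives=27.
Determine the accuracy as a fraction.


Accuracy = (TP + TN) / (TP + TN + FP + FN) = (102 + 78) / 228 = 15/19.

15/19


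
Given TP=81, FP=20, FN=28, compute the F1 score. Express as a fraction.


Precision = 81/101 = 81/101. Recall = 81/109 = 81/109. F1 = 2*P*R/(P+R) = 27/35.

27/35


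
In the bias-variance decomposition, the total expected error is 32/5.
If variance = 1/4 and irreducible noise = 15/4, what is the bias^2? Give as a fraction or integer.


Total error = bias^2 + variance + irreducible noise. So bias^2 = 32/5 - 1/4 - 15/4 = 12/5.

12/5


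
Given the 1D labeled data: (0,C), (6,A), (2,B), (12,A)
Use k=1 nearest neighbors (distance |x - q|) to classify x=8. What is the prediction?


Distances: |0-8|=8, |6-8|=2, |2-8|=6, |12-8|=4. 1 nearest: (6,A). Counts: {'A': 1}. Majority class: A.

A


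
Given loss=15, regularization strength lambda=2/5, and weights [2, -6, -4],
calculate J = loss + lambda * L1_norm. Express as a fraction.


L1 norm = sum(|w|) = 12. J = 15 + 2/5 * 12 = 99/5.

99/5


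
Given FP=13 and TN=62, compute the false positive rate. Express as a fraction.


FPR = FP / (FP + TN) = 13 / 75 = 13/75.

13/75


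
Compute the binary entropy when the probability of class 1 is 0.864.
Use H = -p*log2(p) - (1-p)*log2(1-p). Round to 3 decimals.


H = -0.864*log2(0.864) - 0.136*log2(0.136) = 0.574.

0.574


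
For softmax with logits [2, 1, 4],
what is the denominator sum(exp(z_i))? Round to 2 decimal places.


Denom = e^2=7.3891 + e^1=2.7183 + e^4=54.5982. Sum = 64.7056, which rounds to 64.71.

64.71


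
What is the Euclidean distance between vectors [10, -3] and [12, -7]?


d = sqrt(sum of squared differences). (10-12)^2=4, (-3--7)^2=16. Sum = 20.

sqrt(20)


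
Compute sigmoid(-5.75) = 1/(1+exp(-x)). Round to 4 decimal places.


sigma(-5.75) = 1/(1+e^(5.75)) = 1/(1+314.190660) = 1/315.190660 = 0.0032.

0.0032


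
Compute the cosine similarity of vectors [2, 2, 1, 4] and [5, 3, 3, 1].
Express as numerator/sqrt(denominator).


dot = 23. |a|^2 = 25, |b|^2 = 44. cos = 23/sqrt(1100).

23/sqrt(1100)


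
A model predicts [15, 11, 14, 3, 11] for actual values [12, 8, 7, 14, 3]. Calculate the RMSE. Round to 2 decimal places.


MSE = 50.4000. RMSE = sqrt(50.4000) = 7.10.

7.10


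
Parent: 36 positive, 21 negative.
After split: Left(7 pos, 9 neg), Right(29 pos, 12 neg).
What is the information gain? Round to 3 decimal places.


H(parent) = 0.9495. H(left) = 0.9887, H(right) = 0.8722. Weighted = (16/57)*0.9887 + (41/57)*0.8722 = 0.9049. IG = 0.9495 - 0.9049 = 0.0446, which rounds to 0.045.

0.045


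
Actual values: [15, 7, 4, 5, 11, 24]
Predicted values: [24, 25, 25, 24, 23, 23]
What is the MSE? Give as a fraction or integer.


MSE = (1/6) * ((15-24)^2=81 + (7-25)^2=324 + (4-25)^2=441 + (5-24)^2=361 + (11-23)^2=144 + (24-23)^2=1). Sum = 1352. MSE = 676/3.

676/3


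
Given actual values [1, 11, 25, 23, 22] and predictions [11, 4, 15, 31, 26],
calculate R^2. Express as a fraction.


Mean(y) = 82/5. SS_res = 329. SS_tot = 2076/5. R^2 = 1 - 329/(2076/5) = 431/2076.

431/2076


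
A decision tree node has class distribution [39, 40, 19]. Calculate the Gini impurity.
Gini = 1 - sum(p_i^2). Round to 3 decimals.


Total = 98. Proportions: 39/98, 40/98, 19/98. sum(p_i^2) = 0.3626. Gini = 1 - 0.3626 = 0.6374, which rounds to 0.637.

0.637


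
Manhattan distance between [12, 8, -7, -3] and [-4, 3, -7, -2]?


d = sum of absolute differences: |12--4|=16 + |8-3|=5 + |-7--7|=0 + |-3--2|=1 = 22.

22


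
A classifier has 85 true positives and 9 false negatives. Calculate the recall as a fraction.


Recall = TP / (TP + FN) = 85 / 94 = 85/94.

85/94


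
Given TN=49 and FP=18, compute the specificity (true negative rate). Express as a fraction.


Specificity = TN / (TN + FP) = 49 / 67 = 49/67.

49/67


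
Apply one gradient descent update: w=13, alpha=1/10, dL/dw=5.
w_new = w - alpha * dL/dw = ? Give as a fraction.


w_new = 13 - 1/10 * 5 = 13 - 1/2 = 25/2.

25/2


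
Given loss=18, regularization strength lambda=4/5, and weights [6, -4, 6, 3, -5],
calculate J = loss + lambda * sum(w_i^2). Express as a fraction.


L2 sq norm = sum(w^2) = 122. J = 18 + 4/5 * 122 = 578/5.

578/5


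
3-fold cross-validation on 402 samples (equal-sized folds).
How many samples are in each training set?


Each validation fold has 402/3 = 134 samples. Training set = 402 - 134 = 268.

268


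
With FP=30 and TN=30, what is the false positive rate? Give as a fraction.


FPR = FP / (FP + TN) = 30 / 60 = 1/2.

1/2


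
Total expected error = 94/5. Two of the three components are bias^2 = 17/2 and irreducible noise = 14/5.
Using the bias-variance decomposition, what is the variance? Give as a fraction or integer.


Total error = bias^2 + variance + irreducible noise. So variance = 94/5 - 17/2 - 14/5 = 15/2.

15/2


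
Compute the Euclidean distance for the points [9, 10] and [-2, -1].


d = sqrt(sum of squared differences). (9--2)^2=121, (10--1)^2=121. Sum = 242.

sqrt(242)


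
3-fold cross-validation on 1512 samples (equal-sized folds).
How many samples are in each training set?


Each validation fold has 1512/3 = 504 samples. Training set = 1512 - 504 = 1008.

1008


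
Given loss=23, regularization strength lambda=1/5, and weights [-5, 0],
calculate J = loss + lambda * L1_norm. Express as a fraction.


L1 norm = sum(|w|) = 5. J = 23 + 1/5 * 5 = 24.

24


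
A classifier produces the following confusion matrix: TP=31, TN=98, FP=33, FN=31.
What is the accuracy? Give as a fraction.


Accuracy = (TP + TN) / (TP + TN + FP + FN) = (31 + 98) / 193 = 129/193.

129/193


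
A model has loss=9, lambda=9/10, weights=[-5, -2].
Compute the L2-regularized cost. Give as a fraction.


L2 sq norm = sum(w^2) = 29. J = 9 + 9/10 * 29 = 351/10.

351/10


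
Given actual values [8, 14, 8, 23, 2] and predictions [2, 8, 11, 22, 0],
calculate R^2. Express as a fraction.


Mean(y) = 11. SS_res = 86. SS_tot = 252. R^2 = 1 - 86/(252) = 83/126.

83/126


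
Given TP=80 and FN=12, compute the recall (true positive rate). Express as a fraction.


Recall = TP / (TP + FN) = 80 / 92 = 20/23.

20/23


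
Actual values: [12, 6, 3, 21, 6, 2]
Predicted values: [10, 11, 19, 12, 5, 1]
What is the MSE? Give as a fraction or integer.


MSE = (1/6) * ((12-10)^2=4 + (6-11)^2=25 + (3-19)^2=256 + (21-12)^2=81 + (6-5)^2=1 + (2-1)^2=1). Sum = 368. MSE = 184/3.

184/3


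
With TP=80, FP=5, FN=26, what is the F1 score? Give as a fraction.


Precision = 80/85 = 16/17. Recall = 80/106 = 40/53. F1 = 2*P*R/(P+R) = 160/191.

160/191


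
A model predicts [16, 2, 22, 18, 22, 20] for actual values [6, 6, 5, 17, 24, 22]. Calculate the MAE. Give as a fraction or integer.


MAE = (1/6) * (|6-16|=10 + |6-2|=4 + |5-22|=17 + |17-18|=1 + |24-22|=2 + |22-20|=2). Sum = 36. MAE = 6.

6


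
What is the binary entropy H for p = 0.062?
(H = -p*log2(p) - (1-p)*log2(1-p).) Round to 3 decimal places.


H = -0.062*log2(0.062) - 0.938*log2(0.938) = 0.335.

0.335


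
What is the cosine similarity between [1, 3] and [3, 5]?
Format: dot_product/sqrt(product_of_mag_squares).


dot = 18. |a|^2 = 10, |b|^2 = 34. cos = 18/sqrt(340).

18/sqrt(340)


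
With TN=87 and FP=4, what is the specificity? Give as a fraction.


Specificity = TN / (TN + FP) = 87 / 91 = 87/91.

87/91


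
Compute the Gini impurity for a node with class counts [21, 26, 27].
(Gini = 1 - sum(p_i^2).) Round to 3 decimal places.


Total = 74. Proportions: 21/74, 26/74, 27/74. sum(p_i^2) = 0.3371. Gini = 1 - 0.3371 = 0.6629, which rounds to 0.663.

0.663


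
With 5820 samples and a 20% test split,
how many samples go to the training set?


Test set = 5820 * 20% = 1164. Training set = 5820 - 1164 = 4656.

4656


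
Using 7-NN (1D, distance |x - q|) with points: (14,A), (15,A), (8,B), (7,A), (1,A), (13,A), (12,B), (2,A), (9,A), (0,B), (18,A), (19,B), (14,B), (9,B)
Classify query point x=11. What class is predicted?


Distances: |14-11|=3, |15-11|=4, |8-11|=3, |7-11|=4, |1-11|=10, |13-11|=2, |12-11|=1, |2-11|=9, |9-11|=2, |0-11|=11, |18-11|=7, |19-11|=8, |14-11|=3, |9-11|=2. 7 nearest: (12,B), (13,A), (9,A), (9,B), (14,A), (8,B), (14,B). Counts: {'B': 4, 'A': 3}. Majority class: B.

B


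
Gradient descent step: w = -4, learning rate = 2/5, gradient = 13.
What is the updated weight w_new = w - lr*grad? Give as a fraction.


w_new = -4 - 2/5 * 13 = -4 - 26/5 = -46/5.

-46/5


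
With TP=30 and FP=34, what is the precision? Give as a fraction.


Precision = TP / (TP + FP) = 30 / 64 = 15/32.

15/32


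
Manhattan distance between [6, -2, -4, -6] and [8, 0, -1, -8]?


d = sum of absolute differences: |6-8|=2 + |-2-0|=2 + |-4--1|=3 + |-6--8|=2 = 9.

9


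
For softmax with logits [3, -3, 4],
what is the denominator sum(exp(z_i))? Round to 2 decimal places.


Denom = e^3=20.0855 + e^-3=0.0498 + e^4=54.5982. Sum = 74.7335, which rounds to 74.73.

74.73


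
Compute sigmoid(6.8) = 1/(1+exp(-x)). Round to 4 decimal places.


sigma(6.8) = 1/(1+e^(-6.8)) = 1/(1+0.001114) = 1/1.001114 = 0.9989.

0.9989


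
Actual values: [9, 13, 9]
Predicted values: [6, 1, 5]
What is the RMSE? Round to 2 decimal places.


MSE = 56.3333. RMSE = sqrt(56.3333) = 7.51.

7.51


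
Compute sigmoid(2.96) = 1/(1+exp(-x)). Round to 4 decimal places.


sigma(2.96) = 1/(1+e^(-2.96)) = 1/(1+0.051819) = 1/1.051819 = 0.9507.

0.9507


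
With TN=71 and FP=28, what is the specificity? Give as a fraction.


Specificity = TN / (TN + FP) = 71 / 99 = 71/99.

71/99


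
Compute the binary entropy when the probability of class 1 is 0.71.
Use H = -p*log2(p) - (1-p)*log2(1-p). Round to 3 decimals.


H = -0.71*log2(0.71) - 0.29*log2(0.29) = 0.869.

0.869


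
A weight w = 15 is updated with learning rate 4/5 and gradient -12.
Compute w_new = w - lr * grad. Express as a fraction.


w_new = 15 - 4/5 * -12 = 15 - -48/5 = 123/5.

123/5


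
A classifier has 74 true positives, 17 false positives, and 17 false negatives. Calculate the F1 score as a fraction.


Precision = 74/91 = 74/91. Recall = 74/91 = 74/91. F1 = 2*P*R/(P+R) = 74/91.

74/91


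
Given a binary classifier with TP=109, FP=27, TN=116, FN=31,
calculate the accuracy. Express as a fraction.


Accuracy = (TP + TN) / (TP + TN + FP + FN) = (109 + 116) / 283 = 225/283.

225/283


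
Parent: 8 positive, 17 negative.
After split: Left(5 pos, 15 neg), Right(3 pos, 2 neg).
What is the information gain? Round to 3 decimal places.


H(parent) = 0.9044. H(left) = 0.8113, H(right) = 0.9710. Weighted = (20/25)*0.8113 + (5/25)*0.9710 = 0.8432. IG = 0.9044 - 0.8432 = 0.0612, which rounds to 0.061.

0.061


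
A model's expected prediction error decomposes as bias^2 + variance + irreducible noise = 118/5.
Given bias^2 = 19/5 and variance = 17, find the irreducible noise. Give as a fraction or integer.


Total error = bias^2 + variance + irreducible noise. So irreducible noise = 118/5 - 19/5 - 17 = 14/5.

14/5


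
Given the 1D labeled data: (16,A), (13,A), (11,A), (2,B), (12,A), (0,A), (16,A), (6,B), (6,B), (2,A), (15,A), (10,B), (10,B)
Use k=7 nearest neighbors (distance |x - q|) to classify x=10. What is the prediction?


Distances: |16-10|=6, |13-10|=3, |11-10|=1, |2-10|=8, |12-10|=2, |0-10|=10, |16-10|=6, |6-10|=4, |6-10|=4, |2-10|=8, |15-10|=5, |10-10|=0, |10-10|=0. 7 nearest: (10,B), (10,B), (11,A), (12,A), (13,A), (6,B), (6,B). Counts: {'B': 4, 'A': 3}. Majority class: B.

B


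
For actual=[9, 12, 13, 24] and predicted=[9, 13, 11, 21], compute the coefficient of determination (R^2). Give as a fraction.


Mean(y) = 29/2. SS_res = 14. SS_tot = 129. R^2 = 1 - 14/(129) = 115/129.

115/129


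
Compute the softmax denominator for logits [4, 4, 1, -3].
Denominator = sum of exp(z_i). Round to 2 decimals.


Denom = e^4=54.5982 + e^4=54.5982 + e^1=2.7183 + e^-3=0.0498. Sum = 111.9645, which rounds to 111.96.

111.96


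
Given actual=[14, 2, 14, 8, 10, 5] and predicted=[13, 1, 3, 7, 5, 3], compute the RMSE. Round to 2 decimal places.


MSE = 25.5000. RMSE = sqrt(25.5000) = 5.05.

5.05


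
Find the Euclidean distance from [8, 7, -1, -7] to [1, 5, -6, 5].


d = sqrt(sum of squared differences). (8-1)^2=49, (7-5)^2=4, (-1--6)^2=25, (-7-5)^2=144. Sum = 222.

sqrt(222)


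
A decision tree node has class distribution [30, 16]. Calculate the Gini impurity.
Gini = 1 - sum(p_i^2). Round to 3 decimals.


Total = 46. Proportions: 30/46, 16/46. sum(p_i^2) = 0.5463. Gini = 1 - 0.5463 = 0.4537, which rounds to 0.454.

0.454


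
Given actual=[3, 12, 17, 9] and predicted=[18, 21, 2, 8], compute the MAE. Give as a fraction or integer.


MAE = (1/4) * (|3-18|=15 + |12-21|=9 + |17-2|=15 + |9-8|=1). Sum = 40. MAE = 10.

10


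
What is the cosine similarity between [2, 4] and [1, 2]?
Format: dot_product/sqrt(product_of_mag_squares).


dot = 10. |a|^2 = 20, |b|^2 = 5. cos = 10/sqrt(100).

10/sqrt(100)


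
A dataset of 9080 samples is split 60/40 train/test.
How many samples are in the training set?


Test set = 9080 * 40% = 3632. Training set = 9080 - 3632 = 5448.

5448


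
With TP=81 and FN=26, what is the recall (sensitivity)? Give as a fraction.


Recall = TP / (TP + FN) = 81 / 107 = 81/107.

81/107


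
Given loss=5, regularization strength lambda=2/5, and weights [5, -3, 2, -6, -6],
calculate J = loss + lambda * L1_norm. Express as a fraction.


L1 norm = sum(|w|) = 22. J = 5 + 2/5 * 22 = 69/5.

69/5


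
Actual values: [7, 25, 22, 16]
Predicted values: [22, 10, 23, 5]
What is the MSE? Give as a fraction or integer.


MSE = (1/4) * ((7-22)^2=225 + (25-10)^2=225 + (22-23)^2=1 + (16-5)^2=121). Sum = 572. MSE = 143.

143


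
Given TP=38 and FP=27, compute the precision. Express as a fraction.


Precision = TP / (TP + FP) = 38 / 65 = 38/65.

38/65


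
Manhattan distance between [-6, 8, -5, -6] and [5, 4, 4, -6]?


d = sum of absolute differences: |-6-5|=11 + |8-4|=4 + |-5-4|=9 + |-6--6|=0 = 24.

24


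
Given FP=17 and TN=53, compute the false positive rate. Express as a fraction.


FPR = FP / (FP + TN) = 17 / 70 = 17/70.

17/70


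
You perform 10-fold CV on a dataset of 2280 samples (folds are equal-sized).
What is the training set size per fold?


Each validation fold has 2280/10 = 228 samples. Training set = 2280 - 228 = 2052.

2052


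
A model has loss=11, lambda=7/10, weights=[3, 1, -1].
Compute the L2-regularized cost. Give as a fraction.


L2 sq norm = sum(w^2) = 11. J = 11 + 7/10 * 11 = 187/10.

187/10


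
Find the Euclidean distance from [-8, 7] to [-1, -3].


d = sqrt(sum of squared differences). (-8--1)^2=49, (7--3)^2=100. Sum = 149.

sqrt(149)


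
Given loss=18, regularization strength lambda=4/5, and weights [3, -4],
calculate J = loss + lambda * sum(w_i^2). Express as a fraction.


L2 sq norm = sum(w^2) = 25. J = 18 + 4/5 * 25 = 38.

38
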